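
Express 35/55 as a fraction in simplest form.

35 = 5 × 7
55 = 5 × 11
gcd(35, 55) = 5.
Divide numerator and denominator by 5: 35/55 = 7/11.

7/11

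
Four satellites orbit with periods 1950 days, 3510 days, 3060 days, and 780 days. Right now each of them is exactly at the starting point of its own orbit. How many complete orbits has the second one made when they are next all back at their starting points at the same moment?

170 orbits

They are all back at their starting positions together after one LCM of the periods.
1950 = 2 × 3 × 5^2 × 13
3510 = 2 × 3^3 × 5 × 13
3060 = 2^2 × 3^2 × 5 × 17
780 = 2^2 × 3 × 5 × 13
LCM(1950, 3510, 3060, 780) = 2^2 × 3^3 × 5^2 × 13 × 17 = 596700.
Orbits for period 3510: 596700 / 3510 = 170.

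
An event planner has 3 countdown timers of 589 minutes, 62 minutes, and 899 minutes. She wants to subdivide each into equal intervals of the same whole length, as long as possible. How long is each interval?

The interval must divide each timer length; the longest such is the gcd.
589 = 19 × 31
62 = 2 × 31
899 = 29 × 31
gcd(589, 62, 899) = 31.

31 minutes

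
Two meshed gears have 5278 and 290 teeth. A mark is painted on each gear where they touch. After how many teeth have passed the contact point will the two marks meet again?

26390 teeth

They coincide at every common multiple of the periods; the first is the LCM.
5278 = 2 × 7 × 13 × 29
290 = 2 × 5 × 29
LCM(5278, 290) = 2 × 5 × 7 × 13 × 29 = 26390.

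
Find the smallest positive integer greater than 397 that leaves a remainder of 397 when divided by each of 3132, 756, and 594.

N − 397 must be a common multiple of 3132, 756, and 594.
3132 = 2^2 × 3^3 × 29
756 = 2^2 × 3^3 × 7
594 = 2 × 3^3 × 11
LCM(3132, 756, 594) = 2^2 × 3^3 × 7 × 11 × 29 = 241164.
Smallest N > 397 is LCM + 397 = 241164 + 397 = 241561.

241561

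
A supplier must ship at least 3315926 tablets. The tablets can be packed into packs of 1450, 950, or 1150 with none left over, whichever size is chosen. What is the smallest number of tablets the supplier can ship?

3801900

The number of tablets must be a common multiple of 1450, 950, and 1150, so a multiple of their LCM.
1450 = 2 × 5^2 × 29
950 = 2 × 5^2 × 19
1150 = 2 × 5^2 × 23
LCM(1450, 950, 1150) = 2 × 5^2 × 19 × 23 × 29 = 633650.
Smallest multiple of 633650 that is ≥ 3315926: ⌈3315926/633650⌉ × 633650 = 6 × 633650 = 3801900.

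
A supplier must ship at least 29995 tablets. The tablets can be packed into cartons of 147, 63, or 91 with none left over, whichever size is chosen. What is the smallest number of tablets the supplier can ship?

The number of tablets must be a common multiple of 147, 63, and 91, so a multiple of their LCM.
147 = 3 × 7^2
63 = 3^2 × 7
91 = 7 × 13
LCM(147, 63, 91) = 3^2 × 7^2 × 13 = 5733.
Smallest multiple of 5733 that is ≥ 29995: ⌈29995/5733⌉ × 5733 = 6 × 5733 = 34398.

34398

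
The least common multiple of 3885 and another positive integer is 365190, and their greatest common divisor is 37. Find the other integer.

3478

gcd × lcm = product of the two integers, so the other integer is (37 × 365190) / 3885 = 3478.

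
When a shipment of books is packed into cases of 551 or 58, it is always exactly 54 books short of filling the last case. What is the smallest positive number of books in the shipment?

Being 54 short of a full case of size k means N ≡ −54 (mod k), i.e. N + 54 is a multiple of each size.
551 = 19 × 29
58 = 2 × 29
LCM(551, 58) = 2 × 19 × 29 = 1102.
Smallest positive N is 1102 − 54 = 1048.

1048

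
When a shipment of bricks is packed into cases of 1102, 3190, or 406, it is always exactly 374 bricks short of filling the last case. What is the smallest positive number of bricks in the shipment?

Being 374 short of a full case of size k means N ≡ −374 (mod k), i.e. N + 374 is a multiple of each size.
1102 = 2 × 19 × 29
3190 = 2 × 5 × 11 × 29
406 = 2 × 7 × 29
LCM(1102, 3190, 406) = 2 × 5 × 7 × 11 × 19 × 29 = 424270.
Smallest positive N is 424270 − 374 = 423896.

423896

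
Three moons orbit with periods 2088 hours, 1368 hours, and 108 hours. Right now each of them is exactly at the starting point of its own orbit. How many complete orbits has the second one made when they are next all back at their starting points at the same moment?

87 orbits

The first common completion time is the LCM of the periods.
2088 = 2^3 × 3^2 × 29
1368 = 2^3 × 3^2 × 19
108 = 2^2 × 3^3
LCM(2088, 1368, 108) = 2^3 × 3^3 × 19 × 29 = 119016.
Orbits for period 1368: 119016 / 1368 = 87.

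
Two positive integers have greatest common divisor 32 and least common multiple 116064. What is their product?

For any two positive integers, gcd × lcm = product = 32 × 116064 = 3714048.

3714048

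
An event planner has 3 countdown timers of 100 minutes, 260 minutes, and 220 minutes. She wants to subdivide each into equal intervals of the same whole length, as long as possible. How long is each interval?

The interval must divide each timer length; the longest such is the gcd.
100 = 2^2 × 5^2
260 = 2^2 × 5 × 13
220 = 2^2 × 5 × 11
gcd(100, 260, 220) = 2^2 × 5 = 20.

20 minutes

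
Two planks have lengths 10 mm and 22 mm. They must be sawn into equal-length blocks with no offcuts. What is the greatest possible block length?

The block length must divide every plank, so the greatest is gcd(10, 22).
10 = 2 × 5
22 = 2 × 11
gcd(10, 22) = 2.

2 mm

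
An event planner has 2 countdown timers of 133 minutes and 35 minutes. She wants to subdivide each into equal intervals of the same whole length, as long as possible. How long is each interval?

The interval must divide each timer length; the longest such is the gcd.
133 = 7 × 19
35 = 5 × 7
gcd(133, 35) = 7.

7 minutes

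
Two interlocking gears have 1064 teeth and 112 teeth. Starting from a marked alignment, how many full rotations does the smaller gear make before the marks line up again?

19 rotations

They are all back at their starting positions together after one LCM of the periods.
1064 = 2^3 × 7 × 19
112 = 2^4 × 7
LCM(1064, 112) = 2^4 × 7 × 19 = 2128.
Rotations for period 112: 2128 / 112 = 19.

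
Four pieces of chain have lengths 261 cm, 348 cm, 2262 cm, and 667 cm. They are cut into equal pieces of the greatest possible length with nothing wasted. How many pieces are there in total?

Piece length = gcd(261, 348, 2262, 667).
261 = 3^2 × 29
348 = 2^2 × 3 × 29
2262 = 2 × 3 × 13 × 29
667 = 23 × 29
gcd(261, 348, 2262, 667) = 29.
Total pieces = 261/29 + 348/29 + 2262/29 + 667/29 = 9 + 12 + 78 + 23 = 122.

122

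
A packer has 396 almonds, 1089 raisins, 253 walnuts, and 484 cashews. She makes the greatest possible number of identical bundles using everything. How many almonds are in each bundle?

Number of bundles = gcd(396, 1089, 253, 484).
396 = 2^2 × 3^2 × 11
1089 = 3^2 × 11^2
253 = 11 × 23
484 = 2^2 × 11^2
gcd(396, 1089, 253, 484) = 11.
almonds per bundle = 396 / 11 = 36.

36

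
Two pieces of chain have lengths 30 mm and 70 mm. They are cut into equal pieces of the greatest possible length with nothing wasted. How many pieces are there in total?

10

Piece length = gcd(30, 70).
30 = 2 × 3 × 5
70 = 2 × 5 × 7
gcd(30, 70) = 2 × 5 = 10.
Total pieces = 30/10 + 70/10 = 3 + 7 = 10.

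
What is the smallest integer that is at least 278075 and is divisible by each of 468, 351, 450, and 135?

280800

The integer must be a common multiple of 468, 351, 450, and 135, so a multiple of their LCM.
468 = 2^2 × 3^2 × 13
351 = 3^3 × 13
450 = 2 × 3^2 × 5^2
135 = 3^3 × 5
LCM(468, 351, 450, 135) = 2^2 × 3^3 × 5^2 × 13 = 35100.
Smallest multiple of 35100 that is ≥ 278075: ⌈278075/35100⌉ × 35100 = 8 × 35100 = 280800.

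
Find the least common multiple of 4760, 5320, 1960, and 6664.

633080

4760 = 2^3 × 5 × 7 × 17
5320 = 2^3 × 5 × 7 × 19
1960 = 2^3 × 5 × 7^2
6664 = 2^3 × 7^2 × 17
LCM(4760, 5320, 1960, 6664) = 2^3 × 5 × 7^2 × 17 × 19 = 633080.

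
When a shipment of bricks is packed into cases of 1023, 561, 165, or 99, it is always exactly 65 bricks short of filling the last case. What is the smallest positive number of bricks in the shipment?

260800

Being 65 short of a full case of size k means N ≡ −65 (mod k), i.e. N + 65 is a multiple of each size.
1023 = 3 × 11 × 31
561 = 3 × 11 × 17
165 = 3 × 5 × 11
99 = 3^2 × 11
LCM(1023, 561, 165, 99) = 3^2 × 5 × 11 × 17 × 31 = 260865.
Smallest positive N is 260865 − 65 = 260800.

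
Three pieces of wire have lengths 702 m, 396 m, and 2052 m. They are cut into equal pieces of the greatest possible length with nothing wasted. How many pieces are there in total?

Piece length = gcd(702, 396, 2052).
702 = 2 × 3^3 × 13
396 = 2^2 × 3^2 × 11
2052 = 2^2 × 3^3 × 19
gcd(702, 396, 2052) = 2 × 3^2 = 18.
Total pieces = 702/18 + 396/18 + 2052/18 = 39 + 22 + 114 = 175.

175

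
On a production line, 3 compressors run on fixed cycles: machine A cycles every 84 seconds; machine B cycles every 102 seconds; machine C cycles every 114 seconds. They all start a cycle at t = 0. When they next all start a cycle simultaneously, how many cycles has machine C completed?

238 cycles

All finish a whole number of cycles simultaneously at t = LCM of the periods.
84 = 2^2 × 3 × 7
102 = 2 × 3 × 17
114 = 2 × 3 × 19
LCM(84, 102, 114) = 2^2 × 3 × 7 × 17 × 19 = 27132.
Cycles for period 114: 27132 / 114 = 238.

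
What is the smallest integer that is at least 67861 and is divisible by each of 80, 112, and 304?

The integer must be a common multiple of 80, 112, and 304, so a multiple of their LCM.
80 = 2^4 × 5
112 = 2^4 × 7
304 = 2^4 × 19
LCM(80, 112, 304) = 2^4 × 5 × 7 × 19 = 10640.
Smallest multiple of 10640 that is ≥ 67861: ⌈67861/10640⌉ × 10640 = 7 × 10640 = 74480.

74480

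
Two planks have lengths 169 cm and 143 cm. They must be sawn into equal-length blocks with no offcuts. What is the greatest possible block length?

By the Euclidean algorithm:
169 = 1 × 143 + 26
143 = 5 × 26 + 13
26 = 2 × 13 + 0
gcd(169, 143) = 13.

13 cm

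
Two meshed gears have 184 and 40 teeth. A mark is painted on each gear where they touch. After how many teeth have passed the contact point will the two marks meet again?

920 teeth

The first simultaneous occurrence is after LCM of the individual periods.
184 = 2^3 × 23
40 = 2^3 × 5
LCM(184, 40) = 2^3 × 5 × 23 = 920.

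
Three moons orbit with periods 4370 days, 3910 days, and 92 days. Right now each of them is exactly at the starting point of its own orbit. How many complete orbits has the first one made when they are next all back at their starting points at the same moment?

They are all back at their starting positions together after one LCM of the periods.
4370 = 2 × 5 × 19 × 23
3910 = 2 × 5 × 17 × 23
92 = 2^2 × 23
LCM(4370, 3910, 92) = 2^2 × 5 × 17 × 19 × 23 = 148580.
Orbits for period 4370: 148580 / 4370 = 34.

34 orbits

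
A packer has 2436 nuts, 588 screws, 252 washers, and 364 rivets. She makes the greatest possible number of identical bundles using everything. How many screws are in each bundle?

Number of bundles = gcd(2436, 588, 252, 364).
2436 = 2^2 × 3 × 7 × 29
588 = 2^2 × 3 × 7^2
252 = 2^2 × 3^2 × 7
364 = 2^2 × 7 × 13
gcd(2436, 588, 252, 364) = 2^2 × 7 = 28.
screws per bundle = 588 / 28 = 21.

21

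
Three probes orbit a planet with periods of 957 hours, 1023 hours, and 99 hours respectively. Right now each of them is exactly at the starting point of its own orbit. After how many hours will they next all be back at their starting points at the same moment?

They coincide at every common multiple of the periods; the first is the LCM.
957 = 3 × 11 × 29
1023 = 3 × 11 × 31
99 = 3^2 × 11
LCM(957, 1023, 99) = 3^2 × 11 × 29 × 31 = 89001.

89001 hours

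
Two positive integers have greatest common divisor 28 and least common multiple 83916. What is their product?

2349648

For any two positive integers, gcd × lcm = product = 28 × 83916 = 2349648.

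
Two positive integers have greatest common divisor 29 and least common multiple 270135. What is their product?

For any two positive integers, gcd × lcm = product = 29 × 270135 = 7833915.

7833915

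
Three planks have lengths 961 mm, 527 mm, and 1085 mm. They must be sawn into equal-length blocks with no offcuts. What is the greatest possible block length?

31 mm

This is the greatest common divisor of 961, 527, and 1085.
961 = 31^2
527 = 17 × 31
1085 = 5 × 7 × 31
gcd(961, 527, 1085) = 31.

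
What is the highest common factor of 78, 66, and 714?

78 = 2 × 3 × 13
66 = 2 × 3 × 11
714 = 2 × 3 × 7 × 17
gcd(78, 66, 714) = 2 × 3 = 6.

6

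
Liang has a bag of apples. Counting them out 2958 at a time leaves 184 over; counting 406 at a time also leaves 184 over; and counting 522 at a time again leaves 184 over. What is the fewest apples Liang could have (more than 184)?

62302

N − 184 must be a common multiple of 2958, 406, and 522.
2958 = 2 × 3 × 17 × 29
406 = 2 × 7 × 29
522 = 2 × 3^2 × 29
LCM(2958, 406, 522) = 2 × 3^2 × 7 × 17 × 29 = 62118.
Smallest N > 184 is LCM + 184 = 62118 + 184 = 62302.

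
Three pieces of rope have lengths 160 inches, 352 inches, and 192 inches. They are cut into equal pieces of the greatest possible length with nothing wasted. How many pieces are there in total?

Piece length = gcd(160, 352, 192).
160 = 2^5 × 5
352 = 2^5 × 11
192 = 2^6 × 3
gcd(160, 352, 192) = 2^5 = 32.
Total pieces = 160/32 + 352/32 + 192/32 = 5 + 11 + 6 = 22.

22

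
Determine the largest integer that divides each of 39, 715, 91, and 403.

39 = 3 × 13
715 = 5 × 11 × 13
91 = 7 × 13
403 = 13 × 31
gcd(39, 715, 91, 403) = 13.

13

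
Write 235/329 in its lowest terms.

235 = 5 × 47
329 = 7 × 47
gcd(235, 329) = 47.
Divide numerator and denominator by 47: 235/329 = 5/7.

5/7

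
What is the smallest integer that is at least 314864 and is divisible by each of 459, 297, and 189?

The integer must be a common multiple of 459, 297, and 189, so a multiple of their LCM.
459 = 3^3 × 17
297 = 3^3 × 11
189 = 3^3 × 7
LCM(459, 297, 189) = 3^3 × 7 × 11 × 17 = 35343.
Smallest multiple of 35343 that is ≥ 314864: ⌈314864/35343⌉ × 35343 = 9 × 35343 = 318087.

318087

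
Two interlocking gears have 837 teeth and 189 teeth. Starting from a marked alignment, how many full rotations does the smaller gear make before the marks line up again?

They are all back at their starting positions together after one LCM of the periods.
837 = 3^3 × 31
189 = 3^3 × 7
LCM(837, 189) = 3^3 × 7 × 31 = 5859.
Rotations for period 189: 5859 / 189 = 31.

31 rotations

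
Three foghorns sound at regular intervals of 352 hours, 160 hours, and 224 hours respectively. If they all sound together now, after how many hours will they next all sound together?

The first simultaneous occurrence is after LCM of the individual periods.
352 = 2^5 × 11
160 = 2^5 × 5
224 = 2^5 × 7
LCM(352, 160, 224) = 2^5 × 5 × 7 × 11 = 12320.

12320 hours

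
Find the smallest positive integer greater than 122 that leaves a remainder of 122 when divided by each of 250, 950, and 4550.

N − 122 must be a common multiple of 250, 950, and 4550.
250 = 2 × 5^3
950 = 2 × 5^2 × 19
4550 = 2 × 5^2 × 7 × 13
LCM(250, 950, 4550) = 2 × 5^3 × 7 × 13 × 19 = 432250.
Smallest N > 122 is LCM + 122 = 432250 + 122 = 432372.

432372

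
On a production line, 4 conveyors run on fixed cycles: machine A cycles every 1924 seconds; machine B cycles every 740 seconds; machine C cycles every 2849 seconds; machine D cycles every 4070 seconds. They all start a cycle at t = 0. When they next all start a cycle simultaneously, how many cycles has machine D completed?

182 cycles

They are all back at their starting positions together after one LCM of the periods.
1924 = 2^2 × 13 × 37
740 = 2^2 × 5 × 37
2849 = 7 × 11 × 37
4070 = 2 × 5 × 11 × 37
LCM(1924, 740, 2849, 4070) = 2^2 × 5 × 7 × 11 × 13 × 37 = 740740.
Cycles for period 4070: 740740 / 4070 = 182.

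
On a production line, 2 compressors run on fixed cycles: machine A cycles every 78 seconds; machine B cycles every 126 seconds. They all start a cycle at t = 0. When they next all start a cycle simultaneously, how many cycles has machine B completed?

The first common completion time is the LCM of the periods.
78 = 2 × 3 × 13
126 = 2 × 3^2 × 7
LCM(78, 126) = 2 × 3^2 × 7 × 13 = 1638.
Cycles for period 126: 1638 / 126 = 13.

13 cycles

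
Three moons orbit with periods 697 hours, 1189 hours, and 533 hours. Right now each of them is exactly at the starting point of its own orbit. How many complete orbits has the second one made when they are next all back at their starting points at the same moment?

221 orbits

They are all back at their starting positions together after one LCM of the periods.
697 = 17 × 41
1189 = 29 × 41
533 = 13 × 41
LCM(697, 1189, 533) = 13 × 17 × 29 × 41 = 262769.
Orbits for period 1189: 262769 / 1189 = 221.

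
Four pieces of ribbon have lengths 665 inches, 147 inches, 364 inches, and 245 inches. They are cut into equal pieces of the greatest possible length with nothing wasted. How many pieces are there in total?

Piece length = gcd(665, 147, 364, 245).
665 = 5 × 7 × 19
147 = 3 × 7^2
364 = 2^2 × 7 × 13
245 = 5 × 7^2
gcd(665, 147, 364, 245) = 7.
Total pieces = 665/7 + 147/7 + 364/7 + 245/7 = 95 + 21 + 52 + 35 = 203.

203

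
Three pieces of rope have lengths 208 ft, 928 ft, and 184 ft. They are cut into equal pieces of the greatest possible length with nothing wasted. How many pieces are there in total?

Piece length = gcd(208, 928, 184).
208 = 2^4 × 13
928 = 2^5 × 29
184 = 2^3 × 23
gcd(208, 928, 184) = 2^3 = 8.
Total pieces = 208/8 + 928/8 + 184/8 = 26 + 116 + 23 = 165.

165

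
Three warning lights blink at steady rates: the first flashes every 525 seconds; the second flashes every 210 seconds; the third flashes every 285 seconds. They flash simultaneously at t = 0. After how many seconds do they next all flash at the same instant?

19950 seconds

The first simultaneous occurrence is after LCM of the individual periods.
525 = 3 × 5^2 × 7
210 = 2 × 3 × 5 × 7
285 = 3 × 5 × 19
LCM(525, 210, 285) = 2 × 3 × 5^2 × 7 × 19 = 19950.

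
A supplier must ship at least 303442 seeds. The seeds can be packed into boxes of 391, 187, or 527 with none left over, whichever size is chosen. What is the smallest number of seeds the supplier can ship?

399993

The number of seeds must be a common multiple of 391, 187, and 527, so a multiple of their LCM.
391 = 17 × 23
187 = 11 × 17
527 = 17 × 31
LCM(391, 187, 527) = 11 × 17 × 23 × 31 = 133331.
Smallest multiple of 133331 that is ≥ 303442: ⌈303442/133331⌉ × 133331 = 3 × 133331 = 399993.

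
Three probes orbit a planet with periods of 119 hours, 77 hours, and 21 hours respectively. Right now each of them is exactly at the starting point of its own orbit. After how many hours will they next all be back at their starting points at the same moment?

We need the least common multiple of the intervals.
119 = 7 × 17
77 = 7 × 11
21 = 3 × 7
LCM(119, 77, 21) = 3 × 7 × 11 × 17 = 3927.

3927 hours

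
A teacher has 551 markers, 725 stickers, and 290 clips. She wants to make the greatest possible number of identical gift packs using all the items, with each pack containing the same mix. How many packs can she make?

The pack count must divide each quantity, so the greatest is gcd(551, 725, 290).
551 = 19 × 29
725 = 5^2 × 29
290 = 2 × 5 × 29
gcd(551, 725, 290) = 29.

29 packs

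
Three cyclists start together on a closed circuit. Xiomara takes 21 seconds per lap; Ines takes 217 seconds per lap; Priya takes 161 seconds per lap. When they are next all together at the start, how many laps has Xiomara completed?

713 laps

The first common completion time is the LCM of the periods.
21 = 3 × 7
217 = 7 × 31
161 = 7 × 23
LCM(21, 217, 161) = 3 × 7 × 23 × 31 = 14973.
Laps for period 21: 14973 / 21 = 713.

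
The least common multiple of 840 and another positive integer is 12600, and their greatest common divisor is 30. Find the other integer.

450

gcd × lcm = product of the two integers, so the other integer is (30 × 12600) / 840 = 450.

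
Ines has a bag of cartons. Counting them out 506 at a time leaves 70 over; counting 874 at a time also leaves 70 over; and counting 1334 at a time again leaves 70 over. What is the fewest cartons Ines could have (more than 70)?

278876

N − 70 must be a common multiple of 506, 874, and 1334.
506 = 2 × 11 × 23
874 = 2 × 19 × 23
1334 = 2 × 23 × 29
LCM(506, 874, 1334) = 2 × 11 × 19 × 23 × 29 = 278806.
Smallest N > 70 is LCM + 70 = 278806 + 70 = 278876.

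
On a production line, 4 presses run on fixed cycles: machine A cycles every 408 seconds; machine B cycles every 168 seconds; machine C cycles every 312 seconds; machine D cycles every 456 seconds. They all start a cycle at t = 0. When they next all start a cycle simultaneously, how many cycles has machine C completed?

They are all back at their starting positions together after one LCM of the periods.
408 = 2^3 × 3 × 17
168 = 2^3 × 3 × 7
312 = 2^3 × 3 × 13
456 = 2^3 × 3 × 19
LCM(408, 168, 312, 456) = 2^3 × 3 × 7 × 13 × 17 × 19 = 705432.
Cycles for period 312: 705432 / 312 = 2261.

2261 cycles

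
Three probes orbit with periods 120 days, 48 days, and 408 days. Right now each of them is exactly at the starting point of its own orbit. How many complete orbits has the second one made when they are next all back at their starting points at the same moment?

85 orbits

All finish a whole number of cycles simultaneously at t = LCM of the periods.
120 = 2^3 × 3 × 5
48 = 2^4 × 3
408 = 2^3 × 3 × 17
LCM(120, 48, 408) = 2^4 × 3 × 5 × 17 = 4080.
Orbits for period 48: 4080 / 48 = 85.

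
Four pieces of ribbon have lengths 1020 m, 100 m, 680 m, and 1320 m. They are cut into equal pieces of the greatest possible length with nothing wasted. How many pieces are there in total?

Piece length = gcd(1020, 100, 680, 1320).
1020 = 2^2 × 3 × 5 × 17
100 = 2^2 × 5^2
680 = 2^3 × 5 × 17
1320 = 2^3 × 3 × 5 × 11
gcd(1020, 100, 680, 1320) = 2^2 × 5 = 20.
Total pieces = 1020/20 + 100/20 + 680/20 + 1320/20 = 51 + 5 + 34 + 66 = 156.

156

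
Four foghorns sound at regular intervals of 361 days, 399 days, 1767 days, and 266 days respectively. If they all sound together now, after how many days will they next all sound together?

They coincide at every common multiple of the periods; the first is the LCM.
361 = 19^2
399 = 3 × 7 × 19
1767 = 3 × 19 × 31
266 = 2 × 7 × 19
LCM(361, 399, 1767, 266) = 2 × 3 × 7 × 19^2 × 31 = 470022.

470022 days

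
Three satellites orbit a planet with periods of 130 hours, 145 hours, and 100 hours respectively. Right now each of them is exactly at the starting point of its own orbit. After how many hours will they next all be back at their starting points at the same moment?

The first simultaneous occurrence is after LCM of the individual periods.
130 = 2 × 5 × 13
145 = 5 × 29
100 = 2^2 × 5^2
LCM(130, 145, 100) = 2^2 × 5^2 × 13 × 29 = 37700.

37700 hours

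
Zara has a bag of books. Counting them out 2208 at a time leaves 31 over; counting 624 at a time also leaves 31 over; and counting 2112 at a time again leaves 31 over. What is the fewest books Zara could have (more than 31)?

N − 31 must be a common multiple of 2208, 624, and 2112.
2208 = 2^5 × 3 × 23
624 = 2^4 × 3 × 13
2112 = 2^6 × 3 × 11
LCM(2208, 624, 2112) = 2^6 × 3 × 11 × 13 × 23 = 631488.
Smallest N > 31 is LCM + 31 = 631488 + 31 = 631519.

631519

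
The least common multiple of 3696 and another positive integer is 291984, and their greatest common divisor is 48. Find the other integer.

3792

gcd × lcm = product of the two integers, so the other integer is (48 × 291984) / 3696 = 3792.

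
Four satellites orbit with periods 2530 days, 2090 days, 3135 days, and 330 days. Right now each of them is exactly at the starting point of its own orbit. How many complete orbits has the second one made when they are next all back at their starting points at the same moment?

All finish a whole number of cycles simultaneously at t = LCM of the periods.
2530 = 2 × 5 × 11 × 23
2090 = 2 × 5 × 11 × 19
3135 = 3 × 5 × 11 × 19
330 = 2 × 3 × 5 × 11
LCM(2530, 2090, 3135, 330) = 2 × 3 × 5 × 11 × 19 × 23 = 144210.
Orbits for period 2090: 144210 / 2090 = 69.

69 orbits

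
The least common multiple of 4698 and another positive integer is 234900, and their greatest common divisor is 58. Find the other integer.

gcd × lcm = product of the two integers, so the other integer is (58 × 234900) / 4698 = 2900.

2900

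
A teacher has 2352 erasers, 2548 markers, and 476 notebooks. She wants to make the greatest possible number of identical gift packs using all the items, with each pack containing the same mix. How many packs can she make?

28 packs

The pack count must divide each quantity, so the greatest is gcd(2352, 2548, 476).
2352 = 2^4 × 3 × 7^2
2548 = 2^2 × 7^2 × 13
476 = 2^2 × 7 × 17
gcd(2352, 2548, 476) = 2^2 × 7 = 28.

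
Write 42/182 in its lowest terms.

3/13

42 = 2 × 3 × 7
182 = 2 × 7 × 13
gcd(42, 182) = 2 × 7 = 14.
Divide numerator and denominator by 14: 42/182 = 3/13.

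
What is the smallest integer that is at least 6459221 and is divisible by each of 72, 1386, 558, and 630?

The integer must be a common multiple of 72, 1386, 558, and 630, so a multiple of their LCM.
72 = 2^3 × 3^2
1386 = 2 × 3^2 × 7 × 11
558 = 2 × 3^2 × 31
630 = 2 × 3^2 × 5 × 7
LCM(72, 1386, 558, 630) = 2^3 × 3^2 × 5 × 7 × 11 × 31 = 859320.
Smallest multiple of 859320 that is ≥ 6459221: ⌈6459221/859320⌉ × 859320 = 8 × 859320 = 6874560.

6874560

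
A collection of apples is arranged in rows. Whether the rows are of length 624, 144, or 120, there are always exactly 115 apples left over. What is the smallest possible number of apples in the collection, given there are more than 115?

9475

N − 115 must be a common multiple of 624, 144, and 120.
624 = 2^4 × 3 × 13
144 = 2^4 × 3^2
120 = 2^3 × 3 × 5
LCM(624, 144, 120) = 2^4 × 3^2 × 5 × 13 = 9360.
Smallest N > 115 is LCM + 115 = 9360 + 115 = 9475.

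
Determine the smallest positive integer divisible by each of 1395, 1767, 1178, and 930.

53010

1395 = 3^2 × 5 × 31
1767 = 3 × 19 × 31
1178 = 2 × 19 × 31
930 = 2 × 3 × 5 × 31
LCM(1395, 1767, 1178, 930) = 2 × 3^2 × 5 × 19 × 31 = 53010.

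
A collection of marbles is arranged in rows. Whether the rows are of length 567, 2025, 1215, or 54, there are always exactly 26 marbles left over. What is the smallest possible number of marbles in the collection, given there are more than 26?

85076

N − 26 must be a common multiple of 567, 2025, 1215, and 54.
567 = 3^4 × 7
2025 = 3^4 × 5^2
1215 = 3^5 × 5
54 = 2 × 3^3
LCM(567, 2025, 1215, 54) = 2 × 3^5 × 5^2 × 7 = 85050.
Smallest N > 26 is LCM + 26 = 85050 + 26 = 85076.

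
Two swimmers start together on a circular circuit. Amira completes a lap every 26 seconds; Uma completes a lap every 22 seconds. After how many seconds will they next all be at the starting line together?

The first simultaneous occurrence is after LCM of the individual periods.
26 = 2 × 13
22 = 2 × 11
LCM(26, 22) = 2 × 11 × 13 = 286.

286 seconds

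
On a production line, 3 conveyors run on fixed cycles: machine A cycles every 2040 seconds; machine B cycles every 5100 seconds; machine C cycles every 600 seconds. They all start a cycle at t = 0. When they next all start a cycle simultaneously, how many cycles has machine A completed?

5 cycles

They are all back at their starting positions together after one LCM of the periods.
2040 = 2^3 × 3 × 5 × 17
5100 = 2^2 × 3 × 5^2 × 17
600 = 2^3 × 3 × 5^2
LCM(2040, 5100, 600) = 2^3 × 3 × 5^2 × 17 = 10200.
Cycles for period 2040: 10200 / 2040 = 5.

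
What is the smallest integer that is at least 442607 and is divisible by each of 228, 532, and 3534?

The integer must be a common multiple of 228, 532, and 3534, so a multiple of their LCM.
228 = 2^2 × 3 × 19
532 = 2^2 × 7 × 19
3534 = 2 × 3 × 19 × 31
LCM(228, 532, 3534) = 2^2 × 3 × 7 × 19 × 31 = 49476.
Smallest multiple of 49476 that is ≥ 442607: ⌈442607/49476⌉ × 49476 = 9 × 49476 = 445284.

445284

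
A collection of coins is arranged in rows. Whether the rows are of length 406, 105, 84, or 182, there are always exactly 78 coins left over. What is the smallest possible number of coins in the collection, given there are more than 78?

158418

N − 78 must be a common multiple of 406, 105, 84, and 182.
406 = 2 × 7 × 29
105 = 3 × 5 × 7
84 = 2^2 × 3 × 7
182 = 2 × 7 × 13
LCM(406, 105, 84, 182) = 2^2 × 3 × 5 × 7 × 13 × 29 = 158340.
Smallest N > 78 is LCM + 78 = 158340 + 78 = 158418.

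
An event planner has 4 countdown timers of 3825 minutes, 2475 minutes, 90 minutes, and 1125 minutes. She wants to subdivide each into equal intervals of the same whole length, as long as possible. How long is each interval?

45 minutes

The interval must divide each timer length; the longest such is the gcd.
3825 = 3^2 × 5^2 × 17
2475 = 3^2 × 5^2 × 11
90 = 2 × 3^2 × 5
1125 = 3^2 × 5^3
gcd(3825, 2475, 90, 1125) = 3^2 × 5 = 45.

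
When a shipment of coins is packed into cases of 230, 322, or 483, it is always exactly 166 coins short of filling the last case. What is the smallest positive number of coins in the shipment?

Being 166 short of a full case of size k means N ≡ −166 (mod k), i.e. N + 166 is a multiple of each size.
230 = 2 × 5 × 23
322 = 2 × 7 × 23
483 = 3 × 7 × 23
LCM(230, 322, 483) = 2 × 3 × 5 × 7 × 23 = 4830.
Smallest positive N is 4830 − 166 = 4664.

4664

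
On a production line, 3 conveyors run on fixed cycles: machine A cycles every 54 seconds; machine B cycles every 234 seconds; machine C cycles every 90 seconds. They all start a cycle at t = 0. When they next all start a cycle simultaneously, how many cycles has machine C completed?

39 cycles

They are all back at their starting positions together after one LCM of the periods.
54 = 2 × 3^3
234 = 2 × 3^2 × 13
90 = 2 × 3^2 × 5
LCM(54, 234, 90) = 2 × 3^3 × 5 × 13 = 3510.
Cycles for period 90: 3510 / 90 = 39.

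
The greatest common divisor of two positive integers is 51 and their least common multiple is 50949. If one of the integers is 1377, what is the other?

1887

For two integers, gcd × lcm = product, so the other is (51 × 50949) / 1377 = 2598399 / 1377 = 1887.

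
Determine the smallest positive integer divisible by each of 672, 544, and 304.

217056

672 = 2^5 × 3 × 7
544 = 2^5 × 17
304 = 2^4 × 19
LCM(672, 544, 304) = 2^5 × 3 × 7 × 17 × 19 = 217056.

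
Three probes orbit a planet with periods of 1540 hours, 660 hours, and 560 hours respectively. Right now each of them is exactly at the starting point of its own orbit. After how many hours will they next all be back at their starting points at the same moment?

18480 hours

They coincide at every common multiple of the periods; the first is the LCM.
1540 = 2^2 × 5 × 7 × 11
660 = 2^2 × 3 × 5 × 11
560 = 2^4 × 5 × 7
LCM(1540, 660, 560) = 2^4 × 3 × 5 × 7 × 11 = 18480.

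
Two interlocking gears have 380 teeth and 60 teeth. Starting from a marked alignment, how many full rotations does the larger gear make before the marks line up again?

The first common completion time is the LCM of the periods.
380 = 2^2 × 5 × 19
60 = 2^2 × 3 × 5
LCM(380, 60) = 2^2 × 3 × 5 × 19 = 1140.
Rotations for period 380: 1140 / 380 = 3.

3 rotations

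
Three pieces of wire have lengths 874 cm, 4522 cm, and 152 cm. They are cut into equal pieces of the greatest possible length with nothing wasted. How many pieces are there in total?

146

Piece length = gcd(874, 4522, 152).
874 = 2 × 19 × 23
4522 = 2 × 7 × 17 × 19
152 = 2^3 × 19
gcd(874, 4522, 152) = 2 × 19 = 38.
Total pieces = 874/38 + 4522/38 + 152/38 = 23 + 119 + 4 = 146.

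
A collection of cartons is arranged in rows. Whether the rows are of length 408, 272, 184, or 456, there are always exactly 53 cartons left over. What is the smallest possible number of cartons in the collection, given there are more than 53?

356645

N − 53 must be a common multiple of 408, 272, 184, and 456.
408 = 2^3 × 3 × 17
272 = 2^4 × 17
184 = 2^3 × 23
456 = 2^3 × 3 × 19
LCM(408, 272, 184, 456) = 2^4 × 3 × 17 × 19 × 23 = 356592.
Smallest N > 53 is LCM + 53 = 356592 + 53 = 356645.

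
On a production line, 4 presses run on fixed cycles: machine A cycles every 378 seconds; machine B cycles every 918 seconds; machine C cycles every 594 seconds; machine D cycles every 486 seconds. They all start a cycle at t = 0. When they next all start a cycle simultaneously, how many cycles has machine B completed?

693 cycles

The first common completion time is the LCM of the periods.
378 = 2 × 3^3 × 7
918 = 2 × 3^3 × 17
594 = 2 × 3^3 × 11
486 = 2 × 3^5
LCM(378, 918, 594, 486) = 2 × 3^5 × 7 × 11 × 17 = 636174.
Cycles for period 918: 636174 / 918 = 693.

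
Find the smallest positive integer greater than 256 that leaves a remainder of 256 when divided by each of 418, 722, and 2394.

500602

N − 256 must be a common multiple of 418, 722, and 2394.
418 = 2 × 11 × 19
722 = 2 × 19^2
2394 = 2 × 3^2 × 7 × 19
LCM(418, 722, 2394) = 2 × 3^2 × 7 × 11 × 19^2 = 500346.
Smallest N > 256 is LCM + 256 = 500346 + 256 = 500602.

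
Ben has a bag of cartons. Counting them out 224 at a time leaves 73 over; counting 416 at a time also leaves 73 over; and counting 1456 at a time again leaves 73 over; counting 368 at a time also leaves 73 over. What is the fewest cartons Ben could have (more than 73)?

N − 73 must be a common multiple of 224, 416, 1456, and 368.
224 = 2^5 × 7
416 = 2^5 × 13
1456 = 2^4 × 7 × 13
368 = 2^4 × 23
LCM(224, 416, 1456, 368) = 2^5 × 7 × 13 × 23 = 66976.
Smallest N > 73 is LCM + 73 = 66976 + 73 = 67049.

67049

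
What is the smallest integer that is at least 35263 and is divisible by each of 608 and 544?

The integer must be a common multiple of 608 and 544, so a multiple of their LCM.
608 = 2^5 × 19
544 = 2^5 × 17
LCM(608, 544) = 2^5 × 17 × 19 = 10336.
Smallest multiple of 10336 that is ≥ 35263: ⌈35263/10336⌉ × 10336 = 4 × 10336 = 41344.

41344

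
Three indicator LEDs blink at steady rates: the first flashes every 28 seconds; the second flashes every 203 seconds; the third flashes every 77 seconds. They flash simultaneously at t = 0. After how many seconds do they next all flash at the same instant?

The first simultaneous occurrence is after LCM of the individual periods.
28 = 2^2 × 7
203 = 7 × 29
77 = 7 × 11
LCM(28, 203, 77) = 2^2 × 7 × 11 × 29 = 8932.

8932 seconds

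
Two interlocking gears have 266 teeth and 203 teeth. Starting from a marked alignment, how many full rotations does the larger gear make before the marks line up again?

All finish a whole number of cycles simultaneously at t = LCM of the periods.
266 = 2 × 7 × 19
203 = 7 × 29
LCM(266, 203) = 2 × 7 × 19 × 29 = 7714.
Rotations for period 266: 7714 / 266 = 29.

29 rotations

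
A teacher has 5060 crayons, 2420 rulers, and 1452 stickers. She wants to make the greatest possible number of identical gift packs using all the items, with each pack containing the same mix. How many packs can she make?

44 packs

The pack count must divide each quantity, so the greatest is gcd(5060, 2420, 1452).
5060 = 2^2 × 5 × 11 × 23
2420 = 2^2 × 5 × 11^2
1452 = 2^2 × 3 × 11^2
gcd(5060, 2420, 1452) = 2^2 × 11 = 44.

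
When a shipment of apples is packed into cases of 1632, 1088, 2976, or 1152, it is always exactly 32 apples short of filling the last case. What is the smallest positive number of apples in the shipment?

607072

Being 32 short of a full case of size k means N ≡ −32 (mod k), i.e. N + 32 is a multiple of each size.
1632 = 2^5 × 3 × 17
1088 = 2^6 × 17
2976 = 2^5 × 3 × 31
1152 = 2^7 × 3^2
LCM(1632, 1088, 2976, 1152) = 2^7 × 3^2 × 17 × 31 = 607104.
Smallest positive N is 607104 − 32 = 607072.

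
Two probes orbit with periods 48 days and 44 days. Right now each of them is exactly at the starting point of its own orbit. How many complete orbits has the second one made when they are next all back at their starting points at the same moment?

The first common completion time is the LCM of the periods.
48 = 2^4 × 3
44 = 2^2 × 11
LCM(48, 44) = 2^4 × 3 × 11 = 528.
Orbits for period 44: 528 / 44 = 12.

12 orbits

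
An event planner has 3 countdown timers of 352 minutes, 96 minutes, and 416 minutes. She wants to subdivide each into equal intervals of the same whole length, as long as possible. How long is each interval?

32 minutes

The interval must divide each timer length; the longest such is the gcd.
352 = 2^5 × 11
96 = 2^5 × 3
416 = 2^5 × 13
gcd(352, 96, 416) = 2^5 = 32.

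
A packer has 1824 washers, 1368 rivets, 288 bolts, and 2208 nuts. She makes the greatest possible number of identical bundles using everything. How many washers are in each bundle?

Number of bundles = gcd(1824, 1368, 288, 2208).
1824 = 2^5 × 3 × 19
1368 = 2^3 × 3^2 × 19
288 = 2^5 × 3^2
2208 = 2^5 × 3 × 23
gcd(1824, 1368, 288, 2208) = 2^3 × 3 = 24.
washers per bundle = 1824 / 24 = 76.

76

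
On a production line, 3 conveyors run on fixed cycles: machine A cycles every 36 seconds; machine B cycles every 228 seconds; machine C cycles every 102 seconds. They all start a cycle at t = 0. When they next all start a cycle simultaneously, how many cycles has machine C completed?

114 cycles

The first common completion time is the LCM of the periods.
36 = 2^2 × 3^2
228 = 2^2 × 3 × 19
102 = 2 × 3 × 17
LCM(36, 228, 102) = 2^2 × 3^2 × 17 × 19 = 11628.
Cycles for period 102: 11628 / 102 = 114.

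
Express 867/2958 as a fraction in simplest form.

867 = 3 × 17^2
2958 = 2 × 3 × 17 × 29
gcd(867, 2958) = 3 × 17 = 51.
Divide numerator and denominator by 51: 867/2958 = 17/58.

17/58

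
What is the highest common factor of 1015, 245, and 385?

1015 = 5 × 7 × 29
245 = 5 × 7^2
385 = 5 × 7 × 11
gcd(1015, 245, 385) = 5 × 7 = 35.

35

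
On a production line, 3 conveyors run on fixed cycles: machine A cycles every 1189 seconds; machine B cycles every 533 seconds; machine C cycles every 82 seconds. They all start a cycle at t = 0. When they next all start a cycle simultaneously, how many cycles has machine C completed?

377 cycles

All finish a whole number of cycles simultaneously at t = LCM of the periods.
1189 = 29 × 41
533 = 13 × 41
82 = 2 × 41
LCM(1189, 533, 82) = 2 × 13 × 29 × 41 = 30914.
Cycles for period 82: 30914 / 82 = 377.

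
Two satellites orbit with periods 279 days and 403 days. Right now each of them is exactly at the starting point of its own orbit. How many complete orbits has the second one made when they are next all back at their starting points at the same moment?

9 orbits

They are all back at their starting positions together after one LCM of the periods.
279 = 3^2 × 31
403 = 13 × 31
LCM(279, 403) = 3^2 × 13 × 31 = 3627.
Orbits for period 403: 3627 / 403 = 9.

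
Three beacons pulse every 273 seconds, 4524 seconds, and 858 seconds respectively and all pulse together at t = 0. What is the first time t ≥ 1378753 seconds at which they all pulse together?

1393392 seconds

Joint pulses occur at multiples of LCM(273, 4524, 858).
273 = 3 × 7 × 13
4524 = 2^2 × 3 × 13 × 29
858 = 2 × 3 × 11 × 13
LCM(273, 4524, 858) = 2^2 × 3 × 7 × 11 × 13 × 29 = 348348.
Smallest multiple of 348348 that is ≥ 1378753: ⌈1378753/348348⌉ × 348348 = 4 × 348348 = 1393392.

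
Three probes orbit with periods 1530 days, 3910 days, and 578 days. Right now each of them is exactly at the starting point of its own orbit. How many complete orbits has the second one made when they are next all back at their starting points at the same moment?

153 orbits

The first common completion time is the LCM of the periods.
1530 = 2 × 3^2 × 5 × 17
3910 = 2 × 5 × 17 × 23
578 = 2 × 17^2
LCM(1530, 3910, 578) = 2 × 3^2 × 5 × 17^2 × 23 = 598230.
Orbits for period 3910: 598230 / 3910 = 153.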